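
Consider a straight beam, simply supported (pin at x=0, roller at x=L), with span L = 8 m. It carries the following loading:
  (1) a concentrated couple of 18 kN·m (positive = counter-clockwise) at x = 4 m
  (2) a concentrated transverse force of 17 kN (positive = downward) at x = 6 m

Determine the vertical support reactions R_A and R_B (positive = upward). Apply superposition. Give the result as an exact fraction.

Load 1 — applied couple M₀=18 kN·m at a=4 m (b=L-a=4):
  R_A = M₀/L = 18/8 = 9/4 kN
  R_B = -M₀/L = -18/8 = -9/4 kN
Load 2 — point force P=17 kN at a=6 m (b=L-a=2):
  R_A = Pb/L = 17·2/8 = 17/4 kN
  R_B = Pa/L = 17·6/8 = 51/4 kN
Superposition: R_A = 13/2 kN, R_B = 21/2 kN

R_A = 13/2 kN, R_B = 21/2 kN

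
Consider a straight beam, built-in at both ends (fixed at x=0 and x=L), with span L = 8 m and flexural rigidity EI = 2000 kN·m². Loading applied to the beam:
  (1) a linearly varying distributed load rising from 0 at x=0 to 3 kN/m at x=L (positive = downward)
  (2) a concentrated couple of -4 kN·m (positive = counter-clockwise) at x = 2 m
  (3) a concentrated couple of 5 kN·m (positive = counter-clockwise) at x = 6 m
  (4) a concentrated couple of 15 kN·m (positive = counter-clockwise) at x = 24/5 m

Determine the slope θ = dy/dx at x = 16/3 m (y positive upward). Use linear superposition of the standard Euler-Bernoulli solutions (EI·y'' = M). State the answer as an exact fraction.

θ(16/3) = 4951/810000 rad

Load 1 — triangular load w₀=3 kN/m (0→w₀ over full span):
  θ_1 = -w₀(2x(L-x)(L-2x)(x+2L)+x²(L-x)²)/(120LEI) = -3·(2·(16/3)·(8-(16/3))·(8-2·(16/3))·((16/3)+2·8)+(16/3)²·(8-(16/3))²)/(120·8·2000) = 112/50625 rad
Load 2 — applied couple M₀=-4 kN·m at a=2 m (b=L-a=6):
  θ_2 = (R_Ax²/2 - M_Ax - M₀(x-a))/EI  [x>a] with R_A=-9/16, M_A=3/4 = ((-9/16)·(16/3)²/2 - (3/4)·(16/3) - (-4)·((16/3)-2))/2000 = 1/1500 rad
Load 3 — applied couple M₀=5 kN·m at a=6 m (b=L-a=2):
  θ_3 = (R_Ax²/2 - M_Ax)/EI  [x≤a] with R_A=45/64, M_A=25/16 = ((45/64)·(16/3)²/2 - (25/16)·(16/3))/2000 = 1/1200 rad
Load 4 — applied couple M₀=15 kN·m at a=24/5 m (b=L-a=16/5):
  θ_4 = (R_Ax²/2 - M_Ax - M₀(x-a))/EI  [x>a] with R_A=27/10, M_A=24/5 = ((27/10)·(16/3)²/2 - (24/5)·(16/3) - 15·((16/3)-(24/5)))/2000 = 3/1250 rad
Superposition: θ = Σ θ_i = 4951/810000 rad ≈ 0.006112 rad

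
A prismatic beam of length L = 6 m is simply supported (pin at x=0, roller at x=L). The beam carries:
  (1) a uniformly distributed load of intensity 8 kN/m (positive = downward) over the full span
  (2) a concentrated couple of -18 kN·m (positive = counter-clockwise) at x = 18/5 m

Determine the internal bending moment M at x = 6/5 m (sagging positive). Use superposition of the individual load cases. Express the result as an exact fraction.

M(6/5) = 486/25 kN·m

Load 1 — uniform load w=8 kN/m over full span:
  M_1 = wx(L-x)/2 = 8·(6/5)·(6-(6/5))/2 = 576/25 kN·m
Load 2 — applied couple M₀=-18 kN·m at a=18/5 m (b=L-a=12/5):
  M_2 = M₀x/L  [x≤a] = (-18)·(6/5)/6 = -18/5 kN·m
Superposition: M = Σ M_i = 486/25 kN·m ≈ 19.440000 kN·m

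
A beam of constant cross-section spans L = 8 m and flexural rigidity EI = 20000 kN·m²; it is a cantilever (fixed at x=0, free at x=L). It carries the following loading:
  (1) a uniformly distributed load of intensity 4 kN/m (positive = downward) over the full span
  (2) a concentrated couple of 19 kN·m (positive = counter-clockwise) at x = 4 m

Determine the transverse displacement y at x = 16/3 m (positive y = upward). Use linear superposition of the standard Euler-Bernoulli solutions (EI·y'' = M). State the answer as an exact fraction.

Load 1 — uniform load w=4 kN/m over full span:
  y_1 = -wx²(x²-4Lx+6L²)/(24EI) = -4·(16/3)²·((16/3)²-4·8·(16/3)+6·8²)/(24·20000) = -8704/151875 m
Load 2 — applied couple M₀=19 kN·m at a=4 m (b=L-a=4):
  y_2 = M₀a(2x-a)/(2EI)  [x>a] = 19·4·(2·(16/3)-4)/(2·20000) = 19/1500 m
Superposition: y = Σ y_i = -27121/607500 m ≈ -0.044644 m

y(16/3) = -27121/607500 m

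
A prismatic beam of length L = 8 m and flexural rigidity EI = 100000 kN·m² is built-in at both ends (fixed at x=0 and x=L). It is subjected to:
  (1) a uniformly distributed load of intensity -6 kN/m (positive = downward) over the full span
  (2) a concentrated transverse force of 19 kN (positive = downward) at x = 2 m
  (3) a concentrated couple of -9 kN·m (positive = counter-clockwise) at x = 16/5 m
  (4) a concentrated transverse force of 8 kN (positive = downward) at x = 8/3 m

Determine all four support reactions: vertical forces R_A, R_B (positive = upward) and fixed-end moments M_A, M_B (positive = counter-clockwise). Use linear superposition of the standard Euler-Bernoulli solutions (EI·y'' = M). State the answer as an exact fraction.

R_A = -79117/21600 kN, M_A = -12007/5400 kN·m, R_B = -374483/21600 kN, M_B = 93173/5400 kN·m

Load 1 — uniform load w=-6 kN/m over full span:
  R_A = wL/2 = (-6)·8/2 = -24 kN
  M_A = wL²/12 = (-6)·8²/12 = -32 kN·m
  R_B = wL/2 = (-6)·8/2 = -24 kN
  M_B = -wL²/12 = -(-6)·8²/12 = 32 kN·m
Load 2 — point force P=19 kN at a=2 m (b=L-a=6):
  R_A = Pb²(3a+b)/L³ = 19·6²·(3·2+6)/8³ = 513/32 kN
  M_A = Pab²/L² = 19·2·6²/8² = 171/8 kN·m
  R_B = Pa²(a+3b)/L³ = 19·2²·(2+3·6)/8³ = 95/32 kN
  M_B = -Pa²b/L² = -19·2²·6/8² = -57/8 kN·m
Load 3 — applied couple M₀=-9 kN·m at a=16/5 m (b=L-a=24/5):
  R_A = 6M₀ab/L³ = 6·(-9)·(16/5)·(24/5)/8³ = -81/50 kN
  M_A = M₀b(2a-b)/L² = (-9)·(24/5)·(2·(16/5)-(24/5))/8² = -27/25 kN·m
  R_B = -6M₀ab/L³ = -6·(-9)·(16/5)·(24/5)/8³ = 81/50 kN
  M_B = M₀a(2b-a)/L² = (-9)·(16/5)·(2·(24/5)-(16/5))/8² = -72/25 kN·m
Load 4 — point force P=8 kN at a=8/3 m (b=L-a=16/3):
  R_A = Pb²(3a+b)/L³ = 8·(16/3)²·(3·(8/3)+(16/3))/8³ = 160/27 kN
  M_A = Pab²/L² = 8·(8/3)·(16/3)²/8² = 256/27 kN·m
  R_B = Pa²(a+3b)/L³ = 8·(8/3)²·((8/3)+3·(16/3))/8³ = 56/27 kN
  M_B = -Pa²b/L² = -8·(8/3)²·(16/3)/8² = -128/27 kN·m
Superposition: R_A = -79117/21600 kN, M_A = -12007/5400 kN·m, R_B = -374483/21600 kN, M_B = 93173/5400 kN·m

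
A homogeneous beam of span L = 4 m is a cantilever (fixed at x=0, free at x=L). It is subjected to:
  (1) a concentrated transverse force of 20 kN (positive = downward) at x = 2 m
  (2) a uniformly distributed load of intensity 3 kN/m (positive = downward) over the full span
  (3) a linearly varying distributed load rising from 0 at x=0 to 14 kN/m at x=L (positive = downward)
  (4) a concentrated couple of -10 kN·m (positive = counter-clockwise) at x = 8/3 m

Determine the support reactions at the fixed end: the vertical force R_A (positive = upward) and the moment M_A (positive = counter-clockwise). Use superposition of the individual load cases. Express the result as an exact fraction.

R_A = 60 kN, M_A = 446/3 kN·m

Load 1 — point force P=20 kN at a=2 m (b=L-a=2):
  R_A = P = 20 kN
  M_A = Pa = 20·2 = 40 kN·m
Load 2 — uniform load w=3 kN/m over full span:
  R_A = wL = 3·4 = 12 kN
  M_A = wL²/2 = 3·4²/2 = 24 kN·m
Load 3 — triangular load w₀=14 kN/m (0→w₀ over full span):
  R_A = w₀L/2 = 14·4/2 = 28 kN
  M_A = w₀L²/3 = 14·4²/3 = 224/3 kN·m
Load 4 — applied couple M₀=-10 kN·m at a=8/3 m (b=L-a=4/3):
  R_A = 0 kN
  M_A = -M₀ = -(-10) = 10 kN·m
Superposition: R_A = 60 kN, M_A = 446/3 kN·m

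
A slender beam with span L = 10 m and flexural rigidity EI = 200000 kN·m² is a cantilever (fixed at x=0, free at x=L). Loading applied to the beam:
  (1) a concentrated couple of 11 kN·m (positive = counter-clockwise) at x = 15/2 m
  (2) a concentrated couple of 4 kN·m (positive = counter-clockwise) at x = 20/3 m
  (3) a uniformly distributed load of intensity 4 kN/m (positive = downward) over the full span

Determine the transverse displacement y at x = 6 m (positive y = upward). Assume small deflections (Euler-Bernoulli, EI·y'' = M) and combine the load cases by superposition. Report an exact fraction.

Load 1 — applied couple M₀=11 kN·m at a=15/2 m (b=L-a=5/2):
  y_1 = M₀x²/(2EI)  [x≤a] = 11·6²/(2·200000) = 99/100000 m
Load 2 — applied couple M₀=4 kN·m at a=20/3 m (b=L-a=10/3):
  y_2 = M₀x²/(2EI)  [x≤a] = 4·6²/(2·200000) = 9/25000 m
Load 3 — uniform load w=4 kN/m over full span:
  y_3 = -wx²(x²-4Lx+6L²)/(24EI) = -4·6²·(6²-4·10·6+6·10²)/(24·200000) = -297/25000 m
Superposition: y = Σ y_i = -1053/100000 m ≈ -0.010530 m

y(6) = -1053/100000 m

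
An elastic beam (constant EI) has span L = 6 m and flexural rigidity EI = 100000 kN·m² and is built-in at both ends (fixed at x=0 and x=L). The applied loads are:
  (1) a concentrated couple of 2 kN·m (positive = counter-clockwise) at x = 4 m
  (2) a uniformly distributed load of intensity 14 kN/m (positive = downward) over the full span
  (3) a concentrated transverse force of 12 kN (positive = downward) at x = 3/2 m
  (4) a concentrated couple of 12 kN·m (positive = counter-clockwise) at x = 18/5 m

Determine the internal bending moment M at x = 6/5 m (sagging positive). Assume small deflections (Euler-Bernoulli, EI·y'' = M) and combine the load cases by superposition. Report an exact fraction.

Load 1 — applied couple M₀=2 kN·m at a=4 m (b=L-a=2):
  M_1 = R_Ax - M_A  [x≤a] with R_A=4/9, M_A=2/3 = (4/9)·(6/5) - (2/3) = -2/15 kN·m
Load 2 — uniform load w=14 kN/m over full span:
  M_2 = wLx/2 - wL²/12 - wx²/2 = 14·6·(6/5)/2 - 14·6²/12 - 14·(6/5)²/2 = -42/25 kN·m
Load 3 — point force P=12 kN at a=3/2 m (b=L-a=9/2):
  M_3 = Pb²(3a+b)x/L³ - Pab²/L²  [x≤a] = 12·(9/2)²·(3·(3/2)+(9/2))·(6/5)/6³ - 12·(3/2)·(9/2)²/6² = 81/40 kN·m
Load 4 — applied couple M₀=12 kN·m at a=18/5 m (b=L-a=12/5):
  M_4 = R_Ax - M_A  [x≤a] with R_A=72/25, M_A=96/25 = (72/25)·(6/5) - (96/25) = -48/125 kN·m
Superposition: M = Σ M_i = -517/3000 kN·m ≈ -0.172333 kN·m

M(6/5) = -517/3000 kN·m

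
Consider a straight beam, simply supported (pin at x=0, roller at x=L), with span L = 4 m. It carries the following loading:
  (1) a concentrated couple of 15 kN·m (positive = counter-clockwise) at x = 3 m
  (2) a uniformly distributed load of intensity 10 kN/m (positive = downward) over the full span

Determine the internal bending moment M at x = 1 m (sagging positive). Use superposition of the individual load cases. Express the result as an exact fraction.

Load 1 — applied couple M₀=15 kN·m at a=3 m (b=L-a=1):
  M_1 = M₀x/L  [x≤a] = 15·1/4 = 15/4 kN·m
Load 2 — uniform load w=10 kN/m over full span:
  M_2 = wx(L-x)/2 = 10·1·(4-1)/2 = 15 kN·m
Superposition: M = Σ M_i = 75/4 kN·m ≈ 18.750000 kN·m

M(1) = 75/4 kN·m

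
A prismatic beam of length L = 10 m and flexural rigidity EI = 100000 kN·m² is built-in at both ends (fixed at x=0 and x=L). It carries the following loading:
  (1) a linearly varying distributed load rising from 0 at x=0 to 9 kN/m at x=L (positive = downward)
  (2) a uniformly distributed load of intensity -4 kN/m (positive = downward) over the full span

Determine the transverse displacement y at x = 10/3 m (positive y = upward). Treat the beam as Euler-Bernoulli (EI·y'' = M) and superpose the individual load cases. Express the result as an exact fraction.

Load 1 — triangular load w₀=9 kN/m (0→w₀ over full span):
  y_1 = -w₀x²(L-x)²(x+2L)/(120LEI) = -9·(10/3)²·(10-(10/3))²·((10/3)+2·10)/(120·10·100000) = -7/8100 m
Load 2 — uniform load w=-4 kN/m over full span:
  y_2 = -wx²(L-x)²/(24EI) = -(-4)·(10/3)²·(10-(10/3))²/(24·100000) = 1/1215 m
Superposition: y = Σ y_i = -1/24300 m ≈ -0.000041 m

y(10/3) = -1/24300 m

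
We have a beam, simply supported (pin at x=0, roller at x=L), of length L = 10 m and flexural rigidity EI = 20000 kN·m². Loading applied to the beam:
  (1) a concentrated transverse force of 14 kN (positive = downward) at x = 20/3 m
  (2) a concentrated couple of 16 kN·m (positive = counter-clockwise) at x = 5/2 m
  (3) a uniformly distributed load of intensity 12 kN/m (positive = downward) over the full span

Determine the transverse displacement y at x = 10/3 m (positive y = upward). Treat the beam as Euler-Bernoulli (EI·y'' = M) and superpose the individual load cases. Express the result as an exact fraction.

Load 1 — point force P=14 kN at a=20/3 m (b=L-a=10/3):
  y_1 = -Pbx(L²-b²-x²)/(6LEI)  [x≤a] = -14·(10/3)·(10/3)·(10²-(10/3)²-(10/3)²)/(6·10·20000) = -49/4860 m
Load 2 — applied couple M₀=16 kN·m at a=5/2 m (b=L-a=15/2):
  y_2 = (M₀x³/(6L)-M₀(x-a)²/2+C₁x)/EI  [x>a] with C₁=M₀(3b²-L²)/(6L)=55/3 = (16·(10/3)³/(6·10)-16·((10/3)-(5/2))²/2+(55/3)·(10/3))/20000 = 53/16200 m
Load 3 — uniform load w=12 kN/m over full span:
  y_3 = -wx(L³-2Lx²+x³)/(24EI) = -12·(10/3)·(10³-2·10·(10/3)²+(10/3)³)/(24·20000) = -11/162 m
Superposition: y = Σ y_i = -3631/48600 m ≈ -0.074712 m

y(10/3) = -3631/48600 m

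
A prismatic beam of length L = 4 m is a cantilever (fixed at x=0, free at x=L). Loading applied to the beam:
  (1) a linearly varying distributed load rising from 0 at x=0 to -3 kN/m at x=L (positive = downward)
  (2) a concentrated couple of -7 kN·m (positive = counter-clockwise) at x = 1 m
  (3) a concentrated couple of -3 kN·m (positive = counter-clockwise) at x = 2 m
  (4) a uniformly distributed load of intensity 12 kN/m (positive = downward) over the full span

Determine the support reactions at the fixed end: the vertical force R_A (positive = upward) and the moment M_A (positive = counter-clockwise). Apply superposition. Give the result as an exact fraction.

Load 1 — triangular load w₀=-3 kN/m (0→w₀ over full span):
  R_A = w₀L/2 = (-3)·4/2 = -6 kN
  M_A = w₀L²/3 = (-3)·4²/3 = -16 kN·m
Load 2 — applied couple M₀=-7 kN·m at a=1 m (b=L-a=3):
  R_A = 0 kN
  M_A = -M₀ = -(-7) = 7 kN·m
Load 3 — applied couple M₀=-3 kN·m at a=2 m (b=L-a=2):
  R_A = 0 kN
  M_A = -M₀ = -(-3) = 3 kN·m
Load 4 — uniform load w=12 kN/m over full span:
  R_A = wL = 12·4 = 48 kN
  M_A = wL²/2 = 12·4²/2 = 96 kN·m
Superposition: R_A = 42 kN, M_A = 90 kN·m

R_A = 42 kN, M_A = 90 kN·m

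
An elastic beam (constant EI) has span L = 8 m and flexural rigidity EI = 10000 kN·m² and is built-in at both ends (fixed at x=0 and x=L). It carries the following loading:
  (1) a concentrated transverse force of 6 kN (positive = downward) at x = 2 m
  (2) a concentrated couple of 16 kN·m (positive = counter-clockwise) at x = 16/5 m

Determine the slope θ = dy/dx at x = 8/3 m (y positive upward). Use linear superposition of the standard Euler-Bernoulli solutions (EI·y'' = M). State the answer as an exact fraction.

Load 1 — point force P=6 kN at a=2 m (b=L-a=6):
  θ_1 = Pa²(L-x)(2bL-(3b+a)(L-x))/(2L³EI)  [x>a] = 6·2²·(8-(8/3))·(2·6·8-(3·6+2)·(8-(8/3)))/(2·8³·10000) = -1/7500 rad
Load 2 — applied couple M₀=16 kN·m at a=16/5 m (b=L-a=24/5):
  θ_2 = (R_Ax²/2 - M_Ax)/EI  [x≤a] with R_A=72/25, M_A=48/25 = ((72/25)·(8/3)²/2 - (48/25)·(8/3))/10000 = 8/15625 rad
Superposition: θ = Σ θ_i = 71/187500 rad ≈ 0.000379 rad

θ(8/3) = 71/187500 rad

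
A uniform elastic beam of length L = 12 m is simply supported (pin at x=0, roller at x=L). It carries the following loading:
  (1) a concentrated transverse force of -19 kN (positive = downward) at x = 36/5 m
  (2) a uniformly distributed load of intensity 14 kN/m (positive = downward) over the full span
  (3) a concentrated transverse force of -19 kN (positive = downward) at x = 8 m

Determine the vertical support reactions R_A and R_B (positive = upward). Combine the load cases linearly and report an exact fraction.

R_A = 1051/15 kN, R_B = 899/15 kN

Load 1 — point force P=-19 kN at a=36/5 m (b=L-a=24/5):
  R_A = Pb/L = (-19)·(24/5)/12 = -38/5 kN
  R_B = Pa/L = (-19)·(36/5)/12 = -57/5 kN
Load 2 — uniform load w=14 kN/m over full span:
  R_A = wL/2 = 14·12/2 = 84 kN
  R_B = wL/2 = 14·12/2 = 84 kN
Load 3 — point force P=-19 kN at a=8 m (b=L-a=4):
  R_A = Pb/L = (-19)·4/12 = -19/3 kN
  R_B = Pa/L = (-19)·8/12 = -38/3 kN
Superposition: R_A = 1051/15 kN, R_B = 899/15 kN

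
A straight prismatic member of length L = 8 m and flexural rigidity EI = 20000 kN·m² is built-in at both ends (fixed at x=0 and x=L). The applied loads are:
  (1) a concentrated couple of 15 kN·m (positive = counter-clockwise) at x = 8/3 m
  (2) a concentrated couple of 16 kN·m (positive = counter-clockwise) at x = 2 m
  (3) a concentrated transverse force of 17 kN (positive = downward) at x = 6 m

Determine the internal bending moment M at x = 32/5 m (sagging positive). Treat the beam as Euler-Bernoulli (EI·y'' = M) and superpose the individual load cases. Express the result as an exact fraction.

M(32/5) = 249/40 kN·m

Load 1 — applied couple M₀=15 kN·m at a=8/3 m (b=L-a=16/3):
  M_1 = R_Ax - M_A - M₀  [x>a] with R_A=5/2, M_A=0 = (5/2)·(32/5) - 0 - 15 = 1 kN·m
Load 2 — applied couple M₀=16 kN·m at a=2 m (b=L-a=6):
  M_2 = R_Ax - M_A - M₀  [x>a] with R_A=9/4, M_A=-3 = (9/4)·(32/5) - (-3) - 16 = 7/5 kN·m
Load 3 — point force P=17 kN at a=6 m (b=L-a=2):
  M_3 = Pa²(a+3b)(L-x)/L³ - Pa²b/L²  [x>a] = 17·6²·(6+3·2)·(8-(32/5))/8³ - 17·6²·2/8² = 153/40 kN·m
Superposition: M = Σ M_i = 249/40 kN·m ≈ 6.225000 kN·m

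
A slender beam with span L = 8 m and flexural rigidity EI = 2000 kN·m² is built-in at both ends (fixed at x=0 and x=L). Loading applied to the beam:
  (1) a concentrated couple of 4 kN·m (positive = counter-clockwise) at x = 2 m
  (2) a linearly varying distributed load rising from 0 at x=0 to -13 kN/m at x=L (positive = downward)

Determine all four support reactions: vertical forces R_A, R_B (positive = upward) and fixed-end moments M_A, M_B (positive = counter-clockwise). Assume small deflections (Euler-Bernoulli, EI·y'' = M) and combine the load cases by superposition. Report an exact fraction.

Load 1 — applied couple M₀=4 kN·m at a=2 m (b=L-a=6):
  R_A = 6M₀ab/L³ = 6·4·2·6/8³ = 9/16 kN
  M_A = M₀b(2a-b)/L² = 4·6·(2·2-6)/8² = -3/4 kN·m
  R_B = -6M₀ab/L³ = -6·4·2·6/8³ = -9/16 kN
  M_B = M₀a(2b-a)/L² = 4·2·(2·6-2)/8² = 5/4 kN·m
Load 2 — triangular load w₀=-13 kN/m (0→w₀ over full span):
  R_A = 3w₀L/20 = 3·(-13)·8/20 = -78/5 kN
  M_A = w₀L²/30 = (-13)·8²/30 = -416/15 kN·m
  R_B = 7w₀L/20 = 7·(-13)·8/20 = -182/5 kN
  M_B = -w₀L²/20 = -(-13)·8²/20 = 208/5 kN·m
Superposition: R_A = -1203/80 kN, M_A = -1709/60 kN·m, R_B = -2957/80 kN, M_B = 857/20 kN·m

R_A = -1203/80 kN, M_A = -1709/60 kN·m, R_B = -2957/80 kN, M_B = 857/20 kN·m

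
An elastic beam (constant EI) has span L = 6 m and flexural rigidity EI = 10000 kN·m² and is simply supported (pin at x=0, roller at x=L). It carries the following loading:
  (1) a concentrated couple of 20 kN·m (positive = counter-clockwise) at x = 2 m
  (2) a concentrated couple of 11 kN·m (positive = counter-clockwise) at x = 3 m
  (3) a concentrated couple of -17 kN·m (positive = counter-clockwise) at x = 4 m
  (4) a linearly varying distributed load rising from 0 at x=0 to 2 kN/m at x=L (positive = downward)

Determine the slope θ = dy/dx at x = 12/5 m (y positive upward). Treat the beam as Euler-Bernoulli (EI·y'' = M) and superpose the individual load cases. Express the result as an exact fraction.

θ(12/5) = 27173/25000000 rad

Load 1 — applied couple M₀=20 kN·m at a=2 m (b=L-a=4):
  θ_1 = (M₀x²/(2L)-M₀(x-a)+C₁)/EI  [x>a] with C₁=M₀(3b²-L²)/(6L)=20/3 = (20·(12/5)²/(2·6)-20·((12/5)-2)+(20/3))/10000 = 31/37500 rad
Load 2 — applied couple M₀=11 kN·m at a=3 m (b=L-a=3):
  θ_2 = (M₀x²/(2L)+C₁)/EI  [x≤a] with C₁=M₀(3b²-L²)/(6L)=-11/4 = (11·(12/5)²/(2·6)+(-11/4))/10000 = 253/1000000 rad
Load 3 — applied couple M₀=-17 kN·m at a=4 m (b=L-a=2):
  θ_3 = (M₀x²/(2L)+C₁)/EI  [x≤a] with C₁=M₀(3b²-L²)/(6L)=34/3 = ((-17)·(12/5)²/(2·6)+(34/3))/10000 = 119/375000 rad
Load 4 — triangular load w₀=2 kN/m (0→w₀ over full span):
  θ_4 = -w₀(7L⁴-30L²x²+15x⁴)/(360LEI) = -2·(7·6⁴-30·6²·(12/5)²+15·(12/5)⁴)/(360·6·10000) = -969/3125000 rad
Superposition: θ = Σ θ_i = 27173/25000000 rad ≈ 0.001087 rad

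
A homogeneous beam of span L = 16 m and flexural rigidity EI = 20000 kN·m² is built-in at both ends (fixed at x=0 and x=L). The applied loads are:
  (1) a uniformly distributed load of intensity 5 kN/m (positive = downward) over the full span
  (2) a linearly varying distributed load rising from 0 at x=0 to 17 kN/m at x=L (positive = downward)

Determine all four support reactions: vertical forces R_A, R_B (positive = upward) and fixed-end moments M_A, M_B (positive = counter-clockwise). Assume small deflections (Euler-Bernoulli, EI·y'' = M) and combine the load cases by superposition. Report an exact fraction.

R_A = 404/5 kN, M_A = 3776/15 kN·m, R_B = 676/5 kN, M_B = -4864/15 kN·m

Load 1 — uniform load w=5 kN/m over full span:
  R_A = wL/2 = 5·16/2 = 40 kN
  M_A = wL²/12 = 5·16²/12 = 320/3 kN·m
  R_B = wL/2 = 5·16/2 = 40 kN
  M_B = -wL²/12 = -5·16²/12 = -320/3 kN·m
Load 2 — triangular load w₀=17 kN/m (0→w₀ over full span):
  R_A = 3w₀L/20 = 3·17·16/20 = 204/5 kN
  M_A = w₀L²/30 = 17·16²/30 = 2176/15 kN·m
  R_B = 7w₀L/20 = 7·17·16/20 = 476/5 kN
  M_B = -w₀L²/20 = -17·16²/20 = -1088/5 kN·m
Superposition: R_A = 404/5 kN, M_A = 3776/15 kN·m, R_B = 676/5 kN, M_B = -4864/15 kN·m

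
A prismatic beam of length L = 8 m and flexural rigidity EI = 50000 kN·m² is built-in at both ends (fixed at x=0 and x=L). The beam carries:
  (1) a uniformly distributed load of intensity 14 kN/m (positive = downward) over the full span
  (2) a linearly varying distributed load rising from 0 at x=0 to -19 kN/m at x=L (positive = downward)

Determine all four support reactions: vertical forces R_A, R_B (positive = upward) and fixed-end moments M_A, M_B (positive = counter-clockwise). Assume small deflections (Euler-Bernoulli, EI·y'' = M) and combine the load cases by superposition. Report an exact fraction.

Load 1 — uniform load w=14 kN/m over full span:
  R_A = wL/2 = 14·8/2 = 56 kN
  M_A = wL²/12 = 14·8²/12 = 224/3 kN·m
  R_B = wL/2 = 14·8/2 = 56 kN
  M_B = -wL²/12 = -14·8²/12 = -224/3 kN·m
Load 2 — triangular load w₀=-19 kN/m (0→w₀ over full span):
  R_A = 3w₀L/20 = 3·(-19)·8/20 = -114/5 kN
  M_A = w₀L²/30 = (-19)·8²/30 = -608/15 kN·m
  R_B = 7w₀L/20 = 7·(-19)·8/20 = -266/5 kN
  M_B = -w₀L²/20 = -(-19)·8²/20 = 304/5 kN·m
Superposition: R_A = 166/5 kN, M_A = 512/15 kN·m, R_B = 14/5 kN, M_B = -208/15 kN·m

R_A = 166/5 kN, M_A = 512/15 kN·m, R_B = 14/5 kN, M_B = -208/15 kN·m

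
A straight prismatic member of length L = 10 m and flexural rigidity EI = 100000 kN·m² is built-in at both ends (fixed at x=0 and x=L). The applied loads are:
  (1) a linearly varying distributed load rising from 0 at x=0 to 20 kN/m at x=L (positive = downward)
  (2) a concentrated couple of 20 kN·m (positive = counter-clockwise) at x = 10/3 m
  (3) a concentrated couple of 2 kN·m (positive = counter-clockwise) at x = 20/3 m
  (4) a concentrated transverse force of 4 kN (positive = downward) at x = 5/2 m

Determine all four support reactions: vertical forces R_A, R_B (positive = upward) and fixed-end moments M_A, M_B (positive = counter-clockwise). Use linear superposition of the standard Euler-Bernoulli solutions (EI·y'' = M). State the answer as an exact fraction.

Load 1 — triangular load w₀=20 kN/m (0→w₀ over full span):
  R_A = 3w₀L/20 = 3·20·10/20 = 30 kN
  M_A = w₀L²/30 = 20·10²/30 = 200/3 kN·m
  R_B = 7w₀L/20 = 7·20·10/20 = 70 kN
  M_B = -w₀L²/20 = -20·10²/20 = -100 kN·m
Load 2 — applied couple M₀=20 kN·m at a=10/3 m (b=L-a=20/3):
  R_A = 6M₀ab/L³ = 6·20·(10/3)·(20/3)/10³ = 8/3 kN
  M_A = M₀b(2a-b)/L² = 20·(20/3)·(2·(10/3)-(20/3))/10² = 0 kN·m
  R_B = -6M₀ab/L³ = -6·20·(10/3)·(20/3)/10³ = -8/3 kN
  M_B = M₀a(2b-a)/L² = 20·(10/3)·(2·(20/3)-(10/3))/10² = 20/3 kN·m
Load 3 — applied couple M₀=2 kN·m at a=20/3 m (b=L-a=10/3):
  R_A = 6M₀ab/L³ = 6·2·(20/3)·(10/3)/10³ = 4/15 kN
  M_A = M₀b(2a-b)/L² = 2·(10/3)·(2·(20/3)-(10/3))/10² = 2/3 kN·m
  R_B = -6M₀ab/L³ = -6·2·(20/3)·(10/3)/10³ = -4/15 kN
  M_B = M₀a(2b-a)/L² = 2·(20/3)·(2·(10/3)-(20/3))/10² = 0 kN·m
Load 4 — point force P=4 kN at a=5/2 m (b=L-a=15/2):
  R_A = Pb²(3a+b)/L³ = 4·(15/2)²·(3·(5/2)+(15/2))/10³ = 27/8 kN
  M_A = Pab²/L² = 4·(5/2)·(15/2)²/10² = 45/8 kN·m
  R_B = Pa²(a+3b)/L³ = 4·(5/2)²·((5/2)+3·(15/2))/10³ = 5/8 kN
  M_B = -Pa²b/L² = -4·(5/2)²·(15/2)/10² = -15/8 kN·m
Superposition: R_A = 4357/120 kN, M_A = 1751/24 kN·m, R_B = 8123/120 kN, M_B = -2285/24 kN·m

R_A = 4357/120 kN, M_A = 1751/24 kN·m, R_B = 8123/120 kN, M_B = -2285/24 kN·m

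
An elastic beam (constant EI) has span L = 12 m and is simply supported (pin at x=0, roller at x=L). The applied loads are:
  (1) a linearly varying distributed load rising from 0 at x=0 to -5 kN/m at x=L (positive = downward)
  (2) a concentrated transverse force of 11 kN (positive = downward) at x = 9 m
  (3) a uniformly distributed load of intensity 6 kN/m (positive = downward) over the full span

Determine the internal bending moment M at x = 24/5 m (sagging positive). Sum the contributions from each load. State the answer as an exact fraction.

M(24/5) = 1914/25 kN·m

Load 1 — triangular load w₀=-5 kN/m (0→w₀ over full span):
  M_1 = w₀Lx/6 - w₀x³/(6L) = (-5)·12·(24/5)/6 - (-5)·(24/5)³/(6·12) = -1008/25 kN·m
Load 2 — point force P=11 kN at a=9 m (b=L-a=3):
  M_2 = Pbx/L  [x≤a] = 11·3·(24/5)/12 = 66/5 kN·m
Load 3 — uniform load w=6 kN/m over full span:
  M_3 = wx(L-x)/2 = 6·(24/5)·(12-(24/5))/2 = 2592/25 kN·m
Superposition: M = Σ M_i = 1914/25 kN·m ≈ 76.560000 kN·m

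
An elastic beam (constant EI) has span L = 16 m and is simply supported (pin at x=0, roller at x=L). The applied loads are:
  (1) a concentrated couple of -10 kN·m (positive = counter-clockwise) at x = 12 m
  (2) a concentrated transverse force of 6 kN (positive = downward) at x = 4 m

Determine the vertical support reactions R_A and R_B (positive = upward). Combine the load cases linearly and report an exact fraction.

Load 1 — applied couple M₀=-10 kN·m at a=12 m (b=L-a=4):
  R_A = M₀/L = (-10)/16 = -5/8 kN
  R_B = -M₀/L = -(-10)/16 = 5/8 kN
Load 2 — point force P=6 kN at a=4 m (b=L-a=12):
  R_A = Pb/L = 6·12/16 = 9/2 kN
  R_B = Pa/L = 6·4/16 = 3/2 kN
Superposition: R_A = 31/8 kN, R_B = 17/8 kN

R_A = 31/8 kN, R_B = 17/8 kN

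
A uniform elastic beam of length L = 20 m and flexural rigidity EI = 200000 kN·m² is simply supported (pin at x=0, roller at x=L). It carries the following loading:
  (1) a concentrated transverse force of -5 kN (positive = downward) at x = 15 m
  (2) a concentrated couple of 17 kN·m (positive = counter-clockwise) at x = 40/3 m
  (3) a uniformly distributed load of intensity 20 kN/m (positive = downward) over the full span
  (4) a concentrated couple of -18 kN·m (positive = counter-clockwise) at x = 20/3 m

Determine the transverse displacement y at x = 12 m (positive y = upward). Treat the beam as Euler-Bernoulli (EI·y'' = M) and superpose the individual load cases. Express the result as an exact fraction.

Load 1 — point force P=-5 kN at a=15 m (b=L-a=5):
  y_1 = -Pbx(L²-b²-x²)/(6LEI)  [x≤a] = -(-5)·5·12·(20²-5²-12²)/(6·20·200000) = 231/80000 m
Load 2 — applied couple M₀=17 kN·m at a=40/3 m (b=L-a=20/3):
  y_2 = (M₀x³/(6L)+C₁x)/EI  [x≤a] with C₁=M₀(3b²-L²)/(6L)=-340/9 = (17·12³/(6·20)+(-340/9)·12)/200000 = -391/375000 m
Load 3 — uniform load w=20 kN/m over full span:
  y_3 = -wx(L³-2Lx²+x³)/(24EI) = -20·12·(20³-2·20·12²+12³)/(24·200000) = -124/625 m
Load 4 — applied couple M₀=-18 kN·m at a=20/3 m (b=L-a=40/3):
  y_4 = (M₀x³/(6L)-M₀(x-a)²/2+C₁x)/EI  [x>a] with C₁=M₀(3b²-L²)/(6L)=-20 = ((-18)·12³/(6·20)-(-18)·(12-(20/3))²/2+(-20)·12)/200000 = -19/15625 m
Superposition: y = Σ y_i = -1186627/6000000 m ≈ -0.197771 m

y(12) = -1186627/6000000 m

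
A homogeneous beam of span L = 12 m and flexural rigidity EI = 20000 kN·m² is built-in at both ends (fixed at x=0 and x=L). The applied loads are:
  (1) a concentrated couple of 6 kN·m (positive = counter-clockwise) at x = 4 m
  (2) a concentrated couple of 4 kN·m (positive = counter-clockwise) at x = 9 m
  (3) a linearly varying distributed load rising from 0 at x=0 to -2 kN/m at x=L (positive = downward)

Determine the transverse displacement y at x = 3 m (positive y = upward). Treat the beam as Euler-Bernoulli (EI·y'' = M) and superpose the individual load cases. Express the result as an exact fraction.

y(3) = 33/25000 m

Load 1 — applied couple M₀=6 kN·m at a=4 m (b=L-a=8):
  y_1 = (R_Ax³/6 - M_Ax²/2)/EI  [x≤a] with R_A=2/3, M_A=0 = ((2/3)·3³/6 - 0·3²/2)/20000 = 3/20000 m
Load 2 — applied couple M₀=4 kN·m at a=9 m (b=L-a=3):
  y_2 = (R_Ax³/6 - M_Ax²/2)/EI  [x≤a] with R_A=3/8, M_A=5/4 = ((3/8)·3³/6 - (5/4)·3²/2)/20000 = -63/320000 m
Load 3 — triangular load w₀=-2 kN/m (0→w₀ over full span):
  y_3 = -w₀x²(L-x)²(x+2L)/(120LEI) = -(-2)·3²·(12-3)²·(3+2·12)/(120·12·20000) = 2187/1600000 m
Superposition: y = Σ y_i = 33/25000 m ≈ 0.001320 m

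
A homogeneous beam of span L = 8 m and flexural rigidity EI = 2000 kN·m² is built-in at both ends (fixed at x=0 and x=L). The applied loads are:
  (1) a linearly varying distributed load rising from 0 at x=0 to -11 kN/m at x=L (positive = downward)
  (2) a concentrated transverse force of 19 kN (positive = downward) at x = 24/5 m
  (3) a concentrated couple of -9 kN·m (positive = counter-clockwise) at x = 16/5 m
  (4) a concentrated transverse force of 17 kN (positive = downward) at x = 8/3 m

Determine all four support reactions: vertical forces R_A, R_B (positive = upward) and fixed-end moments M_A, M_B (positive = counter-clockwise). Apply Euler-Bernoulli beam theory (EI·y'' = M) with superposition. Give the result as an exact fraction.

R_A = 30109/6750 kN, M_A = 34403/3375 kN·m, R_B = -84109/6750 kN, M_B = 1208/3375 kN·m

Load 1 — triangular load w₀=-11 kN/m (0→w₀ over full span):
  R_A = 3w₀L/20 = 3·(-11)·8/20 = -66/5 kN
  M_A = w₀L²/30 = (-11)·8²/30 = -352/15 kN·m
  R_B = 7w₀L/20 = 7·(-11)·8/20 = -154/5 kN
  M_B = -w₀L²/20 = -(-11)·8²/20 = 176/5 kN·m
Load 2 — point force P=19 kN at a=24/5 m (b=L-a=16/5):
  R_A = Pb²(3a+b)/L³ = 19·(16/5)²·(3·(24/5)+(16/5))/8³ = 836/125 kN
  M_A = Pab²/L² = 19·(24/5)·(16/5)²/8² = 1824/125 kN·m
  R_B = Pa²(a+3b)/L³ = 19·(24/5)²·((24/5)+3·(16/5))/8³ = 1539/125 kN
  M_B = -Pa²b/L² = -19·(24/5)²·(16/5)/8² = -2736/125 kN·m
Load 3 — applied couple M₀=-9 kN·m at a=16/5 m (b=L-a=24/5):
  R_A = 6M₀ab/L³ = 6·(-9)·(16/5)·(24/5)/8³ = -81/50 kN
  M_A = M₀b(2a-b)/L² = (-9)·(24/5)·(2·(16/5)-(24/5))/8² = -27/25 kN·m
  R_B = -6M₀ab/L³ = -6·(-9)·(16/5)·(24/5)/8³ = 81/50 kN
  M_B = M₀a(2b-a)/L² = (-9)·(16/5)·(2·(24/5)-(16/5))/8² = -72/25 kN·m
Load 4 — point force P=17 kN at a=8/3 m (b=L-a=16/3):
  R_A = Pb²(3a+b)/L³ = 17·(16/3)²·(3·(8/3)+(16/3))/8³ = 340/27 kN
  M_A = Pab²/L² = 17·(8/3)·(16/3)²/8² = 544/27 kN·m
  R_B = Pa²(a+3b)/L³ = 17·(8/3)²·((8/3)+3·(16/3))/8³ = 119/27 kN
  M_B = -Pa²b/L² = -17·(8/3)²·(16/3)/8² = -272/27 kN·m
Superposition: R_A = 30109/6750 kN, M_A = 34403/3375 kN·m, R_B = -84109/6750 kN, M_B = 1208/3375 kN·m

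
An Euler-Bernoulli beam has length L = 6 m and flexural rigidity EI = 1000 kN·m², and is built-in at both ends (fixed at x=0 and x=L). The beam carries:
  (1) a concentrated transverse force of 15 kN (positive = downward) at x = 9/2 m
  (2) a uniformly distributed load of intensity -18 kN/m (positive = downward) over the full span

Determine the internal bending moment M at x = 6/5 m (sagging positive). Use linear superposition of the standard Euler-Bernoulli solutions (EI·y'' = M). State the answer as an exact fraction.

Load 1 — point force P=15 kN at a=9/2 m (b=L-a=3/2):
  M_1 = Pb²(3a+b)x/L³ - Pab²/L²  [x≤a] = 15·(3/2)²·(3·(9/2)+(3/2))·(6/5)/6³ - 15·(9/2)·(3/2)²/6² = -45/32 kN·m
Load 2 — uniform load w=-18 kN/m over full span:
  M_2 = wLx/2 - wL²/12 - wx²/2 = (-18)·6·(6/5)/2 - (-18)·6²/12 - (-18)·(6/5)²/2 = 54/25 kN·m
Superposition: M = Σ M_i = 603/800 kN·m ≈ 0.753750 kN·m

M(6/5) = 603/800 kN·m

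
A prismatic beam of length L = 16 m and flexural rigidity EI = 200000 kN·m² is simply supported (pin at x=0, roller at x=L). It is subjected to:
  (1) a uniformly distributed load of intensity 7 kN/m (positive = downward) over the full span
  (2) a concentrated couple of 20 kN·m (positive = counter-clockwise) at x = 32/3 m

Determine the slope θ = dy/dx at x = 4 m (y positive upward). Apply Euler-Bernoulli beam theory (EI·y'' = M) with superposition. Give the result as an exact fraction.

Load 1 — uniform load w=7 kN/m over full span:
  θ_1 = -w(L³-6Lx²+4x³)/(24EI) = -7·(16³-6·16·4²+4·4³)/(24·200000) = -77/18750 rad
Load 2 — applied couple M₀=20 kN·m at a=32/3 m (b=L-a=16/3):
  θ_2 = (M₀x²/(2L)+C₁)/EI  [x≤a] with C₁=M₀(3b²-L²)/(6L)=-320/9 = (20·4²/(2·16)+(-320/9))/200000 = -23/180000 rad
Superposition: θ = Σ θ_i = -3811/900000 rad ≈ -0.004234 rad

θ(4) = -3811/900000 rad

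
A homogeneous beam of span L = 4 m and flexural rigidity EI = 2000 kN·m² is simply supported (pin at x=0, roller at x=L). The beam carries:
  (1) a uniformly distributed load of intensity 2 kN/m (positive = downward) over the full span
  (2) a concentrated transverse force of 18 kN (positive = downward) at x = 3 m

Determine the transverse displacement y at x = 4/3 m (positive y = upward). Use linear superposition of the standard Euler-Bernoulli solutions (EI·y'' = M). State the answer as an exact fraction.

Load 1 — uniform load w=2 kN/m over full span:
  y_1 = -wx(L³-2Lx²+x³)/(24EI) = -2·(4/3)·(4³-2·4·(4/3)²+(4/3)³)/(24·2000) = -88/30375 m
Load 2 — point force P=18 kN at a=3 m (b=L-a=1):
  y_2 = -Pbx(L²-b²-x²)/(6LEI)  [x≤a] = -18·1·(4/3)·(4²-1²-(4/3)²)/(6·4·2000) = -119/18000 m
Superposition: y = Σ y_i = -4621/486000 m ≈ -0.009508 m

y(4/3) = -4621/486000 m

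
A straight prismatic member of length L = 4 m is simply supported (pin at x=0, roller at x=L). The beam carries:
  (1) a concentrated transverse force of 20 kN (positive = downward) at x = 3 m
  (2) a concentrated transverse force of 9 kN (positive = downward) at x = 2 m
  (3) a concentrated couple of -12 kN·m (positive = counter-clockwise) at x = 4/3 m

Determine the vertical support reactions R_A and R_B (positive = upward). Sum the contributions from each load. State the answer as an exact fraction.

Load 1 — point force P=20 kN at a=3 m (b=L-a=1):
  R_A = Pb/L = 20·1/4 = 5 kN
  R_B = Pa/L = 20·3/4 = 15 kN
Load 2 — point force P=9 kN at a=2 m (b=L-a=2):
  R_A = Pb/L = 9·2/4 = 9/2 kN
  R_B = Pa/L = 9·2/4 = 9/2 kN
Load 3 — applied couple M₀=-12 kN·m at a=4/3 m (b=L-a=8/3):
  R_A = M₀/L = (-12)/4 = -3 kN
  R_B = -M₀/L = -(-12)/4 = 3 kN
Superposition: R_A = 13/2 kN, R_B = 45/2 kN

R_A = 13/2 kN, R_B = 45/2 kN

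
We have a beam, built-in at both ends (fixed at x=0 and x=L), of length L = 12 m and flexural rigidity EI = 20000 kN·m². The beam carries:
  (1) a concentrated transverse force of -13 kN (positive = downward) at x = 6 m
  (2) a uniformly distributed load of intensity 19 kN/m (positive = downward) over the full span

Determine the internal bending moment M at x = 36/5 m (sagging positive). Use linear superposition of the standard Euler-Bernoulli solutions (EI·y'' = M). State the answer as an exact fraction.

M(36/5) = 4431/50 kN·m

Load 1 — point force P=-13 kN at a=6 m (b=L-a=6):
  M_1 = Pa²(a+3b)(L-x)/L³ - Pa²b/L²  [x>a] = (-13)·6²·(6+3·6)·(12-(36/5))/12³ - (-13)·6²·6/12² = -117/10 kN·m
Load 2 — uniform load w=19 kN/m over full span:
  M_2 = wLx/2 - wL²/12 - wx²/2 = 19·12·(36/5)/2 - 19·12²/12 - 19·(36/5)²/2 = 2508/25 kN·m
Superposition: M = Σ M_i = 4431/50 kN·m ≈ 88.620000 kN·m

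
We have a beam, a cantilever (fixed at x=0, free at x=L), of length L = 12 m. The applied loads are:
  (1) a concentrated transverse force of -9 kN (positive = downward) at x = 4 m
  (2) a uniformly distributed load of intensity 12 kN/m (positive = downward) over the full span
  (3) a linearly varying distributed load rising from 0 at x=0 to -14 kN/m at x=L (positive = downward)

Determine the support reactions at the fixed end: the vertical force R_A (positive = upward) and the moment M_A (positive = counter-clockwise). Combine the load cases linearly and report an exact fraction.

R_A = 51 kN, M_A = 156 kN·m

Load 1 — point force P=-9 kN at a=4 m (b=L-a=8):
  R_A = P = (-9) = -9 kN
  M_A = Pa = (-9)·4 = -36 kN·m
Load 2 — uniform load w=12 kN/m over full span:
  R_A = wL = 12·12 = 144 kN
  M_A = wL²/2 = 12·12²/2 = 864 kN·m
Load 3 — triangular load w₀=-14 kN/m (0→w₀ over full span):
  R_A = w₀L/2 = (-14)·12/2 = -84 kN
  M_A = w₀L²/3 = (-14)·12²/3 = -672 kN·m
Superposition: R_A = 51 kN, M_A = 156 kN·m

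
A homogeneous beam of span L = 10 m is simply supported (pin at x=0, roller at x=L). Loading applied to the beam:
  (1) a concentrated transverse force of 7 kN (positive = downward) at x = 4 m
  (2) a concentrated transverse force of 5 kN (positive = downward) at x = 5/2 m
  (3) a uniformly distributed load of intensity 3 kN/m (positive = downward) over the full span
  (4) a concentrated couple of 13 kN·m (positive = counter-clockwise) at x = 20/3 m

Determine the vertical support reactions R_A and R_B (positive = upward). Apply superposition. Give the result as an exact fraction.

R_A = 97/4 kN, R_B = 71/4 kN

Load 1 — point force P=7 kN at a=4 m (b=L-a=6):
  R_A = Pb/L = 7·6/10 = 21/5 kN
  R_B = Pa/L = 7·4/10 = 14/5 kN
Load 2 — point force P=5 kN at a=5/2 m (b=L-a=15/2):
  R_A = Pb/L = 5·(15/2)/10 = 15/4 kN
  R_B = Pa/L = 5·(5/2)/10 = 5/4 kN
Load 3 — uniform load w=3 kN/m over full span:
  R_A = wL/2 = 3·10/2 = 15 kN
  R_B = wL/2 = 3·10/2 = 15 kN
Load 4 — applied couple M₀=13 kN·m at a=20/3 m (b=L-a=10/3):
  R_A = M₀/L = 13/10 kN
  R_B = -M₀/L = -13/10 kN
Superposition: R_A = 97/4 kN, R_B = 71/4 kN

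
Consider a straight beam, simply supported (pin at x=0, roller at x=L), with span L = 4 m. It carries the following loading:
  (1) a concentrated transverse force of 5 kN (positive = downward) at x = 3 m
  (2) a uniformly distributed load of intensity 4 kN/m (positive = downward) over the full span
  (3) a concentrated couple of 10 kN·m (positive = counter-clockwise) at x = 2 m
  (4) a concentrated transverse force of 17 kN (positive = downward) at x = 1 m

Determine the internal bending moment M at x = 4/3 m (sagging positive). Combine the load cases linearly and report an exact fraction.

M(4/3) = 211/9 kN·m

Load 1 — point force P=5 kN at a=3 m (b=L-a=1):
  M_1 = Pbx/L  [x≤a] = 5·1·(4/3)/4 = 5/3 kN·m
Load 2 — uniform load w=4 kN/m over full span:
  M_2 = wx(L-x)/2 = 4·(4/3)·(4-(4/3))/2 = 64/9 kN·m
Load 3 — applied couple M₀=10 kN·m at a=2 m (b=L-a=2):
  M_3 = M₀x/L  [x≤a] = 10·(4/3)/4 = 10/3 kN·m
Load 4 — point force P=17 kN at a=1 m (b=L-a=3):
  M_4 = Pa(L-x)/L  [x>a] = 17·1·(4-(4/3))/4 = 34/3 kN·m
Superposition: M = Σ M_i = 211/9 kN·m ≈ 23.444444 kN·m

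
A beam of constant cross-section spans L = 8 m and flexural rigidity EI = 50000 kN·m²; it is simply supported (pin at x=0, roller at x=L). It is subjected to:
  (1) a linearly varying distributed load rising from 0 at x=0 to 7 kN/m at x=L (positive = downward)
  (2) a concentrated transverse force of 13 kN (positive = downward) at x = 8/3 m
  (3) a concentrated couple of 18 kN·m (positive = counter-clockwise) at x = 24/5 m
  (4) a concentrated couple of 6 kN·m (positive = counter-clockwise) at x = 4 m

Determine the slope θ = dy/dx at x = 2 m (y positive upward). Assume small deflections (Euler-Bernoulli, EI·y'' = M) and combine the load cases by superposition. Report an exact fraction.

θ(2) = -762293/405000000 rad

Load 1 — triangular load w₀=7 kN/m (0→w₀ over full span):
  θ_1 = -w₀(7L⁴-30L²x²+15x⁴)/(360LEI) = -7·(7·8⁴-30·8²·2²+15·2⁴)/(360·8·50000) = -9289/9000000 rad
Load 2 — point force P=13 kN at a=8/3 m (b=L-a=16/3):
  θ_2 = -Pb(L²-b²-3x²)/(6LEI)  [x≤a] = -13·(16/3)·(8²-(16/3)²-3·2²)/(6·8·50000) = -689/1012500 rad
Load 3 — applied couple M₀=18 kN·m at a=24/5 m (b=L-a=16/5):
  θ_3 = (M₀x²/(2L)+C₁)/EI  [x≤a] with C₁=M₀(3b²-L²)/(6L)=-312/25 = (18·2²/(2·8)+(-312/25))/50000 = -399/2500000 rad
Load 4 — applied couple M₀=6 kN·m at a=4 m (b=L-a=4):
  θ_4 = (M₀x²/(2L)+C₁)/EI  [x≤a] with C₁=M₀(3b²-L²)/(6L)=-2 = (6·2²/(2·8)+(-2))/50000 = -1/100000 rad
Superposition: θ = Σ θ_i = -762293/405000000 rad ≈ -0.001882 rad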